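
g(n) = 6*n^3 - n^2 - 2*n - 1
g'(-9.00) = 1474.00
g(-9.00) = -4438.00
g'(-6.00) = 658.00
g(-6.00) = -1321.00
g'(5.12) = 459.62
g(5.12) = 767.85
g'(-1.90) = 66.78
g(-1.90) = -41.96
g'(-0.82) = 11.74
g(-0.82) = -3.34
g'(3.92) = 266.76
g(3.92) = 337.21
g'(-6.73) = 826.73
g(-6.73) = -1861.76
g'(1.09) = 17.21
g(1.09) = 3.40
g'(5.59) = 549.29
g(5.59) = 1004.63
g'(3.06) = 160.42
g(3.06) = 155.43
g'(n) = 18*n^2 - 2*n - 2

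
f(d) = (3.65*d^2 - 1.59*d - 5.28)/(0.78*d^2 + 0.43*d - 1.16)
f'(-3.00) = 1.44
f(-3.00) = 7.08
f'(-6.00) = 0.18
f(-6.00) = 5.57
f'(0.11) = 3.39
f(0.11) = 4.90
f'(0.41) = 6.18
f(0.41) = 6.24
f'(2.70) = 0.74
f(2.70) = 3.00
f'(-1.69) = 107.72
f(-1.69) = 22.96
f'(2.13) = 1.51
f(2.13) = 2.40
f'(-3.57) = 0.78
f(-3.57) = 6.47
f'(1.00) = 2677.32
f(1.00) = -64.40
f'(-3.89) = 0.59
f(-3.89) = 6.26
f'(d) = (-1.56*d - 0.43)*(3.65*d^2 - 1.59*d - 5.28)/(0.78*d^2 + 0.43*d - 1.16)^2 + (7.3*d - 1.59)/(0.78*d^2 + 0.43*d - 1.16) = (2.8097*d^2 - 0.231199999999999*d + 4.1148)/(0.6084*d^4 + 0.6708*d^3 - 1.6247*d^2 - 0.9976*d + 1.3456)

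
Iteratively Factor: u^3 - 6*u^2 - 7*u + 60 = (u + 3)*(u^2 - 9*u + 20) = (u - 4)*(u + 3)*(u - 5)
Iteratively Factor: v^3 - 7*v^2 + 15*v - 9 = (v - 3)*(v^2 - 4*v + 3) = (v - 3)*(v - 1)*(v - 3)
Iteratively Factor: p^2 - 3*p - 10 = (p - 5)*(p + 2)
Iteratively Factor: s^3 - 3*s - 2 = (s + 1)*(s^2 - s - 2) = (s + 1)^2*(s - 2)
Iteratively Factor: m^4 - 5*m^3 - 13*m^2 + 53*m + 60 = (m - 4)*(m^3 - m^2 - 17*m - 15) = (m - 5)*(m - 4)*(m^2 + 4*m + 3) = (m - 5)*(m - 4)*(m + 3)*(m + 1)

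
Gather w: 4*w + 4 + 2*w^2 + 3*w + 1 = 2*w^2 + 7*w + 5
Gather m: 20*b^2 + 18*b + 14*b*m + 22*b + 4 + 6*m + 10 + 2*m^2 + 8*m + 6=20*b^2 + 40*b + 2*m^2 + m*(14*b + 14) + 20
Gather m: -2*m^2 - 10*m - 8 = -2*m^2 - 10*m - 8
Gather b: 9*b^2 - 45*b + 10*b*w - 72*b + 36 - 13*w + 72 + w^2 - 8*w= 9*b^2 + b*(10*w - 117) + w^2 - 21*w + 108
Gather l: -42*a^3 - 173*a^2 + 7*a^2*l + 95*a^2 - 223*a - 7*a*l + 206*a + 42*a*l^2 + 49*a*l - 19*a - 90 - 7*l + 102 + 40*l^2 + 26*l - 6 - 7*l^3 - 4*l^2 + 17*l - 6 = -42*a^3 - 78*a^2 - 36*a - 7*l^3 + l^2*(42*a + 36) + l*(7*a^2 + 42*a + 36)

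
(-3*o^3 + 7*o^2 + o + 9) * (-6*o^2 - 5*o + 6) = 18*o^5 - 27*o^4 - 59*o^3 - 17*o^2 - 39*o + 54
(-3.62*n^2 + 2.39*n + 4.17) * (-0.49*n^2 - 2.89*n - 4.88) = 1.7738*n^4 + 9.2907*n^3 + 8.7152*n^2 - 23.7145*n - 20.3496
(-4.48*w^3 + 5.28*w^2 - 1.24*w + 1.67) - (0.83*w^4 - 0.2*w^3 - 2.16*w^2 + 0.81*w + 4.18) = -0.83*w^4 - 4.28*w^3 + 7.44*w^2 - 2.05*w - 2.51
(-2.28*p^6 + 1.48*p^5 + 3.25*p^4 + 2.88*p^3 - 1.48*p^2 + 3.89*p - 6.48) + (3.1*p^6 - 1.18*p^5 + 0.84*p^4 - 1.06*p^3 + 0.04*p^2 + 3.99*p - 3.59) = 0.82*p^6 + 0.3*p^5 + 4.09*p^4 + 1.82*p^3 - 1.44*p^2 + 7.88*p - 10.07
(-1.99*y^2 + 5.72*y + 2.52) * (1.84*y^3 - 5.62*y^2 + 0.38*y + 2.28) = -3.6616*y^5 + 21.7086*y^4 - 28.2658*y^3 - 16.526*y^2 + 13.9992*y + 5.7456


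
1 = 1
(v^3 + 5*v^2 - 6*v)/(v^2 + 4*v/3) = 3*(v^2 + 5*v - 6)/(3*v + 4)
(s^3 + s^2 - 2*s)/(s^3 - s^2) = (s + 2)/s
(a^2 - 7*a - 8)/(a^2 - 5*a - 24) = (a + 1)/(a + 3)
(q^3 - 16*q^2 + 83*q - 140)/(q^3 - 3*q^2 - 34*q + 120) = (q - 7)/(q + 6)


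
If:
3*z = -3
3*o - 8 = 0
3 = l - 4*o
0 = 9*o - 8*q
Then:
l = 41/3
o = 8/3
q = 3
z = -1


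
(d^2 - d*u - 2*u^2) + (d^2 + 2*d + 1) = 2*d^2 - d*u + 2*d - 2*u^2 + 1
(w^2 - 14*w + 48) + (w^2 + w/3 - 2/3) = 2*w^2 - 41*w/3 + 142/3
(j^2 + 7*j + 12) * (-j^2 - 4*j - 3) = -j^4 - 11*j^3 - 43*j^2 - 69*j - 36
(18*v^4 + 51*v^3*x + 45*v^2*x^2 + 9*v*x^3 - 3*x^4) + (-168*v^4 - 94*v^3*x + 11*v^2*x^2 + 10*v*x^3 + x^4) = -150*v^4 - 43*v^3*x + 56*v^2*x^2 + 19*v*x^3 - 2*x^4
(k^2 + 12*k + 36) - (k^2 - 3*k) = 15*k + 36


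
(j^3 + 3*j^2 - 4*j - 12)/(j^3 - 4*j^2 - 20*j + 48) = (j^2 + 5*j + 6)/(j^2 - 2*j - 24)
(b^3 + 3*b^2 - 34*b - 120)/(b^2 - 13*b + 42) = (b^2 + 9*b + 20)/(b - 7)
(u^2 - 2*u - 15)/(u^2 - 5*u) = (u + 3)/u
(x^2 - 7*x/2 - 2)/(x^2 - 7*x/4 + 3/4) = 2*(2*x^2 - 7*x - 4)/(4*x^2 - 7*x + 3)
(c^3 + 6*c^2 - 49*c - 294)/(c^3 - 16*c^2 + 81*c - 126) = (c^2 + 13*c + 42)/(c^2 - 9*c + 18)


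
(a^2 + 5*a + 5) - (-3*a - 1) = a^2 + 8*a + 6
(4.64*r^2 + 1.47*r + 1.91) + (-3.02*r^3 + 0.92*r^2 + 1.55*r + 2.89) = -3.02*r^3 + 5.56*r^2 + 3.02*r + 4.8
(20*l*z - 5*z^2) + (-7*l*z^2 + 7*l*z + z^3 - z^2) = -7*l*z^2 + 27*l*z + z^3 - 6*z^2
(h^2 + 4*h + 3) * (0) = 0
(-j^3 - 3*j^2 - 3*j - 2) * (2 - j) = j^4 + j^3 - 3*j^2 - 4*j - 4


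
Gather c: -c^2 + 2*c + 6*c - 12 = -c^2 + 8*c - 12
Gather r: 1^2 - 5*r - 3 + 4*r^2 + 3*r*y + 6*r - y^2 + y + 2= 4*r^2 + r*(3*y + 1) - y^2 + y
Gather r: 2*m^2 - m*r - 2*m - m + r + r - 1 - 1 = 2*m^2 - 3*m + r*(2 - m) - 2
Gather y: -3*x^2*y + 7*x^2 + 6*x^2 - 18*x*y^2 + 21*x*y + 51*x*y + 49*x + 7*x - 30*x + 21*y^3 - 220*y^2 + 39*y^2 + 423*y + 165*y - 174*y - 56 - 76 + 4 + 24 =13*x^2 + 26*x + 21*y^3 + y^2*(-18*x - 181) + y*(-3*x^2 + 72*x + 414) - 104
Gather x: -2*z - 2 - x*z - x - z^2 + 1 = x*(-z - 1) - z^2 - 2*z - 1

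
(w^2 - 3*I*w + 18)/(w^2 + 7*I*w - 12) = (w - 6*I)/(w + 4*I)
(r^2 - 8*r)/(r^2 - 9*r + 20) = r*(r - 8)/(r^2 - 9*r + 20)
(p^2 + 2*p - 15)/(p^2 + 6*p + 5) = (p - 3)/(p + 1)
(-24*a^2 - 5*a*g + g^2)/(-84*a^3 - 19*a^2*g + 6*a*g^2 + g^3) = (8*a - g)/(28*a^2 - 3*a*g - g^2)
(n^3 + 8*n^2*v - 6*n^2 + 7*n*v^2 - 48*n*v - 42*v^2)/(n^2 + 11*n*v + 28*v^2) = (n^2 + n*v - 6*n - 6*v)/(n + 4*v)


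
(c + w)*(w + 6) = c*w + 6*c + w^2 + 6*w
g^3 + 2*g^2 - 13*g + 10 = (g - 2)*(g - 1)*(g + 5)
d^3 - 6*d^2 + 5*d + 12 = (d - 4)*(d - 3)*(d + 1)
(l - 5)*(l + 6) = l^2 + l - 30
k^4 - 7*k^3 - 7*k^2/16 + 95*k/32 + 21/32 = (k - 7)*(k - 3/4)*(k + 1/4)*(k + 1/2)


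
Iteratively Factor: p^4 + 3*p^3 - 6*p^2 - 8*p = (p + 1)*(p^3 + 2*p^2 - 8*p) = (p + 1)*(p + 4)*(p^2 - 2*p) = p*(p + 1)*(p + 4)*(p - 2)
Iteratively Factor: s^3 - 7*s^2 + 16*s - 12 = (s - 2)*(s^2 - 5*s + 6) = (s - 3)*(s - 2)*(s - 2)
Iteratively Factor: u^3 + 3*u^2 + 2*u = (u + 2)*(u^2 + u) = (u + 1)*(u + 2)*(u)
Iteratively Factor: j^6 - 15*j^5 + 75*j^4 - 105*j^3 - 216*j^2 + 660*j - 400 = (j - 1)*(j^5 - 14*j^4 + 61*j^3 - 44*j^2 - 260*j + 400) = (j - 5)*(j - 1)*(j^4 - 9*j^3 + 16*j^2 + 36*j - 80) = (j - 5)^2*(j - 1)*(j^3 - 4*j^2 - 4*j + 16) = (j - 5)^2*(j - 1)*(j + 2)*(j^2 - 6*j + 8) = (j - 5)^2*(j - 2)*(j - 1)*(j + 2)*(j - 4)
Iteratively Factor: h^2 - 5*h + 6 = (h - 2)*(h - 3)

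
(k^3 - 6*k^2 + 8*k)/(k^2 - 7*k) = (k^2 - 6*k + 8)/(k - 7)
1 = 1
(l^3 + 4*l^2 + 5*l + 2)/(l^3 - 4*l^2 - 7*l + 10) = (l^2 + 2*l + 1)/(l^2 - 6*l + 5)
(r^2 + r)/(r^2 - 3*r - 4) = r/(r - 4)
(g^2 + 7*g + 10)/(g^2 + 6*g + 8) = (g + 5)/(g + 4)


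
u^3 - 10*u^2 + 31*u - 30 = (u - 5)*(u - 3)*(u - 2)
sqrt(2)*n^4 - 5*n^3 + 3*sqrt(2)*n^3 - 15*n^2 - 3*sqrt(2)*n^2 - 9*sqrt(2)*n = n*(n + 3)*(n - 3*sqrt(2))*(sqrt(2)*n + 1)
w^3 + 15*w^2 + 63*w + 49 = (w + 1)*(w + 7)^2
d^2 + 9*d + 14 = (d + 2)*(d + 7)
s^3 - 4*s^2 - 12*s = s*(s - 6)*(s + 2)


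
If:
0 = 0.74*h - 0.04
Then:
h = 0.05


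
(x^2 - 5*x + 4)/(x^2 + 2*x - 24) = (x - 1)/(x + 6)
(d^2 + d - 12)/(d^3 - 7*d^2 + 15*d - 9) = (d + 4)/(d^2 - 4*d + 3)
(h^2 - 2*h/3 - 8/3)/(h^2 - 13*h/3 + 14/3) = (3*h + 4)/(3*h - 7)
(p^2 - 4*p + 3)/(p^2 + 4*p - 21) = (p - 1)/(p + 7)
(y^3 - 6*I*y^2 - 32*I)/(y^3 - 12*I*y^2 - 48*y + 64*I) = (y + 2*I)/(y - 4*I)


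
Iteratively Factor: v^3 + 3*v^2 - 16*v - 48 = (v - 4)*(v^2 + 7*v + 12) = (v - 4)*(v + 4)*(v + 3)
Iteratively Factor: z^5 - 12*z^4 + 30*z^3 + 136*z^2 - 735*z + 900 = (z - 5)*(z^4 - 7*z^3 - 5*z^2 + 111*z - 180) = (z - 5)*(z - 3)*(z^3 - 4*z^2 - 17*z + 60) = (z - 5)^2*(z - 3)*(z^2 + z - 12) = (z - 5)^2*(z - 3)*(z + 4)*(z - 3)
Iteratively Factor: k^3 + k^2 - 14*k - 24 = (k + 2)*(k^2 - k - 12) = (k + 2)*(k + 3)*(k - 4)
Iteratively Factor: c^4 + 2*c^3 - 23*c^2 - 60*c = (c)*(c^3 + 2*c^2 - 23*c - 60) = c*(c - 5)*(c^2 + 7*c + 12) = c*(c - 5)*(c + 4)*(c + 3)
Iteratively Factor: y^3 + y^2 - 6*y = (y)*(y^2 + y - 6) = y*(y + 3)*(y - 2)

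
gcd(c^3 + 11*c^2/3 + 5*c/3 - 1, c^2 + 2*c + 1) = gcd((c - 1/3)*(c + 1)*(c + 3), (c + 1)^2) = c + 1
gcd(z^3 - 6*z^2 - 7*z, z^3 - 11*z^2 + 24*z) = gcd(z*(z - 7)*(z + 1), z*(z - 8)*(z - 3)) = z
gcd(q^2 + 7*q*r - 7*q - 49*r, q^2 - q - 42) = q - 7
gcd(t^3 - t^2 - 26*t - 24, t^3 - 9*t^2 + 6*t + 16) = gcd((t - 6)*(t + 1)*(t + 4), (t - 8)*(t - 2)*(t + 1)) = t + 1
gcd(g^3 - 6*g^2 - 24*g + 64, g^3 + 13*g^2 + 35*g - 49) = 1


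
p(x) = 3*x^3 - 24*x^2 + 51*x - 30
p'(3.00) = -12.00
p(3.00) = -12.00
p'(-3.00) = 276.00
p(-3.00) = -480.00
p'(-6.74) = 783.37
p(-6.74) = -2382.55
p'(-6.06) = 672.39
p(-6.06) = -1888.06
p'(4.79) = 27.58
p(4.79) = -6.66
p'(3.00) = -12.00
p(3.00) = -12.00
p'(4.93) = 33.10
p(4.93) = -2.42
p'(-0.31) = 66.74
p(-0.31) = -48.21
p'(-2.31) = 209.90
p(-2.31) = -312.86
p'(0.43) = 32.02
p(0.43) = -12.27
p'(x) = 9*x^2 - 48*x + 51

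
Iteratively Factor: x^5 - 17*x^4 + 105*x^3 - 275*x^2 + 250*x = (x - 5)*(x^4 - 12*x^3 + 45*x^2 - 50*x) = x*(x - 5)*(x^3 - 12*x^2 + 45*x - 50) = x*(x - 5)*(x - 2)*(x^2 - 10*x + 25) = x*(x - 5)^2*(x - 2)*(x - 5)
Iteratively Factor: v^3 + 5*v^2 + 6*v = (v)*(v^2 + 5*v + 6) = v*(v + 3)*(v + 2)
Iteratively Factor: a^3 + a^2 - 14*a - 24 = (a + 3)*(a^2 - 2*a - 8) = (a + 2)*(a + 3)*(a - 4)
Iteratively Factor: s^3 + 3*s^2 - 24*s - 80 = (s + 4)*(s^2 - s - 20) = (s - 5)*(s + 4)*(s + 4)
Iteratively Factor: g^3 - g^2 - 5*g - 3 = (g - 3)*(g^2 + 2*g + 1) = (g - 3)*(g + 1)*(g + 1)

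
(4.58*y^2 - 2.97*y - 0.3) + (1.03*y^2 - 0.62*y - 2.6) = 5.61*y^2 - 3.59*y - 2.9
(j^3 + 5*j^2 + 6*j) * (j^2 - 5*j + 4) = j^5 - 15*j^3 - 10*j^2 + 24*j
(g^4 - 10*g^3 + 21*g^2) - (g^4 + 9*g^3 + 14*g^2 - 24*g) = -19*g^3 + 7*g^2 + 24*g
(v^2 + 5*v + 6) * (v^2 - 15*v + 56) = v^4 - 10*v^3 - 13*v^2 + 190*v + 336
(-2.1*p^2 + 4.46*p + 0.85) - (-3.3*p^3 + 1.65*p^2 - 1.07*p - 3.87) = 3.3*p^3 - 3.75*p^2 + 5.53*p + 4.72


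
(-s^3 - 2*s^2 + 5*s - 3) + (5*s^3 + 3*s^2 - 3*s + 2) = 4*s^3 + s^2 + 2*s - 1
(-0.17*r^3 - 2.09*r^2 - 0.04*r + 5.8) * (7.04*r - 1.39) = -1.1968*r^4 - 14.4773*r^3 + 2.6235*r^2 + 40.8876*r - 8.062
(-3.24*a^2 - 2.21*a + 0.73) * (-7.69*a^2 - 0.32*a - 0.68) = 24.9156*a^4 + 18.0317*a^3 - 2.7033*a^2 + 1.2692*a - 0.4964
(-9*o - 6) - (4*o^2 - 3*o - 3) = -4*o^2 - 6*o - 3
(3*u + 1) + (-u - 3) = 2*u - 2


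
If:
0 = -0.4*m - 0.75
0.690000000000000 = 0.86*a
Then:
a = 0.80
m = -1.88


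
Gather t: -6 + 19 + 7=20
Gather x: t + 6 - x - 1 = t - x + 5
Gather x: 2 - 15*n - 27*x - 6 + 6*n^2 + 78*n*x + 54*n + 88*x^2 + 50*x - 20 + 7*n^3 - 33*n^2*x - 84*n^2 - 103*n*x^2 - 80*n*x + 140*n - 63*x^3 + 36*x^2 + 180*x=7*n^3 - 78*n^2 + 179*n - 63*x^3 + x^2*(124 - 103*n) + x*(-33*n^2 - 2*n + 203) - 24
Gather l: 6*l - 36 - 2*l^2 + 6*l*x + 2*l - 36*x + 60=-2*l^2 + l*(6*x + 8) - 36*x + 24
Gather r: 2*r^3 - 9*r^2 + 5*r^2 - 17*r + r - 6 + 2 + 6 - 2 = 2*r^3 - 4*r^2 - 16*r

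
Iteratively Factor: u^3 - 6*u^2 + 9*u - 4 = (u - 1)*(u^2 - 5*u + 4) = (u - 1)^2*(u - 4)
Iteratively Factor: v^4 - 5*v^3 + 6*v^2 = (v - 3)*(v^3 - 2*v^2) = v*(v - 3)*(v^2 - 2*v) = v^2*(v - 3)*(v - 2)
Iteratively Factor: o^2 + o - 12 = (o + 4)*(o - 3)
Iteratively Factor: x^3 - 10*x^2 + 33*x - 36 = (x - 3)*(x^2 - 7*x + 12) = (x - 3)^2*(x - 4)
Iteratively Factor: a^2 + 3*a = (a)*(a + 3)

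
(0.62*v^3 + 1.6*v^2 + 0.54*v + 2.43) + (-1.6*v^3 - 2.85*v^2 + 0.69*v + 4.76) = -0.98*v^3 - 1.25*v^2 + 1.23*v + 7.19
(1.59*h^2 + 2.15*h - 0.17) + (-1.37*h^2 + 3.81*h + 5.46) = 0.22*h^2 + 5.96*h + 5.29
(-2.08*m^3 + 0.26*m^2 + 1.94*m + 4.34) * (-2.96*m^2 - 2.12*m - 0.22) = 6.1568*m^5 + 3.64*m^4 - 5.836*m^3 - 17.0164*m^2 - 9.6276*m - 0.9548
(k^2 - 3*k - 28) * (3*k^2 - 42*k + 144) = 3*k^4 - 51*k^3 + 186*k^2 + 744*k - 4032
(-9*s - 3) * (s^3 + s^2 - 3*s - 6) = -9*s^4 - 12*s^3 + 24*s^2 + 63*s + 18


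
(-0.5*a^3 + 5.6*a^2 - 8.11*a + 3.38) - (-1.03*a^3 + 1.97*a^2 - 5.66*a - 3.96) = 0.53*a^3 + 3.63*a^2 - 2.45*a + 7.34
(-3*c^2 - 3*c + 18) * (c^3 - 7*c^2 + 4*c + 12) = -3*c^5 + 18*c^4 + 27*c^3 - 174*c^2 + 36*c + 216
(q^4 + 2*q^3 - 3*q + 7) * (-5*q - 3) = -5*q^5 - 13*q^4 - 6*q^3 + 15*q^2 - 26*q - 21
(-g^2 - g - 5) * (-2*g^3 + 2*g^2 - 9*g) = 2*g^5 + 17*g^3 - g^2 + 45*g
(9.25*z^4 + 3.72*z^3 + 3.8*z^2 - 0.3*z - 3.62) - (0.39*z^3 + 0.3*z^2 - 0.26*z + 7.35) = 9.25*z^4 + 3.33*z^3 + 3.5*z^2 - 0.04*z - 10.97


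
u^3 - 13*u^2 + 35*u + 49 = (u - 7)^2*(u + 1)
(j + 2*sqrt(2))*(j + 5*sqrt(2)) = j^2 + 7*sqrt(2)*j + 20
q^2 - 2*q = q*(q - 2)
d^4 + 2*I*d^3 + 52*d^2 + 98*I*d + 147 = (d - 7*I)*(d - I)*(d + 3*I)*(d + 7*I)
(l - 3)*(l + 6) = l^2 + 3*l - 18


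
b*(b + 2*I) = b^2 + 2*I*b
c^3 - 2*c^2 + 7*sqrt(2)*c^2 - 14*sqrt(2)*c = c*(c - 2)*(c + 7*sqrt(2))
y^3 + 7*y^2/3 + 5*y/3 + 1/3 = (y + 1/3)*(y + 1)^2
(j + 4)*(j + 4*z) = j^2 + 4*j*z + 4*j + 16*z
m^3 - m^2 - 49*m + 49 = (m - 7)*(m - 1)*(m + 7)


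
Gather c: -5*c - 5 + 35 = 30 - 5*c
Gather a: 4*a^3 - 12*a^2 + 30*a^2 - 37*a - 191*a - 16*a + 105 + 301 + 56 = 4*a^3 + 18*a^2 - 244*a + 462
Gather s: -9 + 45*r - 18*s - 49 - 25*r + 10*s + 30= 20*r - 8*s - 28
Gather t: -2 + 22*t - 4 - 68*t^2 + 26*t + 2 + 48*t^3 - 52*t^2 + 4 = 48*t^3 - 120*t^2 + 48*t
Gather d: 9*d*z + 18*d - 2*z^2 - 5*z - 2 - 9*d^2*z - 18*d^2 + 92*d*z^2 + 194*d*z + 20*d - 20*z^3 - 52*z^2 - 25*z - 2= d^2*(-9*z - 18) + d*(92*z^2 + 203*z + 38) - 20*z^3 - 54*z^2 - 30*z - 4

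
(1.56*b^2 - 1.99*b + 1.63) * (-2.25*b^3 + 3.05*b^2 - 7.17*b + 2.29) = -3.51*b^5 + 9.2355*b^4 - 20.9222*b^3 + 22.8122*b^2 - 16.2442*b + 3.7327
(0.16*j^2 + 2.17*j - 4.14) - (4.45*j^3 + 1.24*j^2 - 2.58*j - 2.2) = -4.45*j^3 - 1.08*j^2 + 4.75*j - 1.94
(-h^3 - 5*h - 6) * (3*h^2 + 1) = -3*h^5 - 16*h^3 - 18*h^2 - 5*h - 6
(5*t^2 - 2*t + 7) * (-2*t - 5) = -10*t^3 - 21*t^2 - 4*t - 35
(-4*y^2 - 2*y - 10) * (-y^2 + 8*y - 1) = 4*y^4 - 30*y^3 - 2*y^2 - 78*y + 10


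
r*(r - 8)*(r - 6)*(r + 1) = r^4 - 13*r^3 + 34*r^2 + 48*r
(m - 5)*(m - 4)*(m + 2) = m^3 - 7*m^2 + 2*m + 40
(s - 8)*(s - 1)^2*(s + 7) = s^4 - 3*s^3 - 53*s^2 + 111*s - 56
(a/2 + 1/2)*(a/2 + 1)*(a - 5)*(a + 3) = a^4/4 + a^3/4 - 19*a^2/4 - 49*a/4 - 15/2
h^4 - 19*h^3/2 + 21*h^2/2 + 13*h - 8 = (h - 8)*(h - 2)*(h - 1/2)*(h + 1)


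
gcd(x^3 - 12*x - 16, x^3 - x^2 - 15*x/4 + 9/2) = x + 2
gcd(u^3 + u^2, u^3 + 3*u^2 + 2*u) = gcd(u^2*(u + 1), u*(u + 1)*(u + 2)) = u^2 + u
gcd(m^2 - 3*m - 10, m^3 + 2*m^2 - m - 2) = m + 2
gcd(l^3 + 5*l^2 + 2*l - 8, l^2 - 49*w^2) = 1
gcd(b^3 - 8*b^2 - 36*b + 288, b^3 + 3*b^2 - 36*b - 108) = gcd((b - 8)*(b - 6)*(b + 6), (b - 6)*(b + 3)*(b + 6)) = b^2 - 36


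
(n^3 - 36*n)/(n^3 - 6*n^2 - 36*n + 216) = n/(n - 6)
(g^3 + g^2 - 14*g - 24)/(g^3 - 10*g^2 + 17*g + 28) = (g^2 + 5*g + 6)/(g^2 - 6*g - 7)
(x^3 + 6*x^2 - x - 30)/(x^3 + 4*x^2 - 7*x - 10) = (x + 3)/(x + 1)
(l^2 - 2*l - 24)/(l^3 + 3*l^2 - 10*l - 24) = (l - 6)/(l^2 - l - 6)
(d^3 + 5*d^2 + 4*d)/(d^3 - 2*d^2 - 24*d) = (d + 1)/(d - 6)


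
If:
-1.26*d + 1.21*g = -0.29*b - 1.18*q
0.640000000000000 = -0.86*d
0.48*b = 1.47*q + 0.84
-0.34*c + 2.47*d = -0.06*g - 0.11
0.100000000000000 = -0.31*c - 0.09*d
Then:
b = -50.92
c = -0.11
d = -0.74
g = 28.20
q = -17.20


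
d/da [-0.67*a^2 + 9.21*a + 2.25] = 9.21 - 1.34*a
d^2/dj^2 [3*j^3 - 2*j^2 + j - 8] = 18*j - 4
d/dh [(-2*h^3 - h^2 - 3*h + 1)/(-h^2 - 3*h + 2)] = (2*h^4 + 12*h^3 - 12*h^2 - 2*h - 3)/(h^4 + 6*h^3 + 5*h^2 - 12*h + 4)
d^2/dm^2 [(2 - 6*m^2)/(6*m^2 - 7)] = 60*(-18*m^2 - 7)/(216*m^6 - 756*m^4 + 882*m^2 - 343)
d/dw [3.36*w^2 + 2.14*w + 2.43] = 6.72*w + 2.14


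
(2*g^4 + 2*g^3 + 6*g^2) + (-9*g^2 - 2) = 2*g^4 + 2*g^3 - 3*g^2 - 2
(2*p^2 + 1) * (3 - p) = -2*p^3 + 6*p^2 - p + 3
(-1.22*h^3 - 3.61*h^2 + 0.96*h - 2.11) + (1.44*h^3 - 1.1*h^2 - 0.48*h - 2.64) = 0.22*h^3 - 4.71*h^2 + 0.48*h - 4.75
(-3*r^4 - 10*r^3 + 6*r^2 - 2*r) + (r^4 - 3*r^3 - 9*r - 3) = -2*r^4 - 13*r^3 + 6*r^2 - 11*r - 3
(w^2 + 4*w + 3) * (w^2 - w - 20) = w^4 + 3*w^3 - 21*w^2 - 83*w - 60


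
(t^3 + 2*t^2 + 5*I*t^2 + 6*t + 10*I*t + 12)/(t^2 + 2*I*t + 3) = (t^2 + t*(2 + 6*I) + 12*I)/(t + 3*I)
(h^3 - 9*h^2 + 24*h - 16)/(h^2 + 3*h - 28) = (h^2 - 5*h + 4)/(h + 7)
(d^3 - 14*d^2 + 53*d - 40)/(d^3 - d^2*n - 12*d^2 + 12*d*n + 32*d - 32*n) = (d^2 - 6*d + 5)/(d^2 - d*n - 4*d + 4*n)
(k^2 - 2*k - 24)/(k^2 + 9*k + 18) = (k^2 - 2*k - 24)/(k^2 + 9*k + 18)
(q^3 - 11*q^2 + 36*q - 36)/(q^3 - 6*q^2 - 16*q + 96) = (q^2 - 5*q + 6)/(q^2 - 16)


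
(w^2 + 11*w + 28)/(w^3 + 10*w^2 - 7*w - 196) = (w + 4)/(w^2 + 3*w - 28)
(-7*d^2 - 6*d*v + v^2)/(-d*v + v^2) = (7*d^2 + 6*d*v - v^2)/(v*(d - v))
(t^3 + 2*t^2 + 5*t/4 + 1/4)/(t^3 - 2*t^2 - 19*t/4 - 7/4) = (2*t + 1)/(2*t - 7)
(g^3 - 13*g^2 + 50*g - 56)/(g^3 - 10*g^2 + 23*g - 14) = (g - 4)/(g - 1)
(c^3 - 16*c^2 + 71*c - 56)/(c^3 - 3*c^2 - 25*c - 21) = (c^2 - 9*c + 8)/(c^2 + 4*c + 3)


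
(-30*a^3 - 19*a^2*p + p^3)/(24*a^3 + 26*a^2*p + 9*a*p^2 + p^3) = (-5*a + p)/(4*a + p)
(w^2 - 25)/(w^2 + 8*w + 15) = (w - 5)/(w + 3)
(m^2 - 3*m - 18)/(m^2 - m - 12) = (m - 6)/(m - 4)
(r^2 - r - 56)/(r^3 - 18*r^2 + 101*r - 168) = (r + 7)/(r^2 - 10*r + 21)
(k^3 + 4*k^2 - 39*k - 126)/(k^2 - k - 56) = (k^2 - 3*k - 18)/(k - 8)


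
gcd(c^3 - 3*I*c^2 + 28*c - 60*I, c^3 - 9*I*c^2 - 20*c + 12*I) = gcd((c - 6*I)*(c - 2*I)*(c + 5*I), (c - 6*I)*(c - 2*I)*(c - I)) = c^2 - 8*I*c - 12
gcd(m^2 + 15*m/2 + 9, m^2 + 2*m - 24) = m + 6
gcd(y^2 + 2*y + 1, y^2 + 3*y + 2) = y + 1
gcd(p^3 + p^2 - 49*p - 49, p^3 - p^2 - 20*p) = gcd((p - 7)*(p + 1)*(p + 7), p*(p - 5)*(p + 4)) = 1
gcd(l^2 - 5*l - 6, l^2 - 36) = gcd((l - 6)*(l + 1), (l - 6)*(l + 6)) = l - 6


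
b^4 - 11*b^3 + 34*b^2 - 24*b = b*(b - 6)*(b - 4)*(b - 1)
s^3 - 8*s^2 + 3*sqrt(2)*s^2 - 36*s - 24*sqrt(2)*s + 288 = (s - 8)*(s - 3*sqrt(2))*(s + 6*sqrt(2))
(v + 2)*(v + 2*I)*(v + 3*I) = v^3 + 2*v^2 + 5*I*v^2 - 6*v + 10*I*v - 12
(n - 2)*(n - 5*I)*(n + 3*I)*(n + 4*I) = n^4 - 2*n^3 + 2*I*n^3 + 23*n^2 - 4*I*n^2 - 46*n + 60*I*n - 120*I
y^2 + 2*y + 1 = (y + 1)^2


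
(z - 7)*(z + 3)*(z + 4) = z^3 - 37*z - 84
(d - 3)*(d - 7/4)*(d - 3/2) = d^3 - 25*d^2/4 + 99*d/8 - 63/8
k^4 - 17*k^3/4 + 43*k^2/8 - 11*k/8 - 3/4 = (k - 2)*(k - 3/2)*(k - 1)*(k + 1/4)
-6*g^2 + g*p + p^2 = (-2*g + p)*(3*g + p)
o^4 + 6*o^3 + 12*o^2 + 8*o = o*(o + 2)^3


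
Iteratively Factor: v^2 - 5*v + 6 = (v - 2)*(v - 3)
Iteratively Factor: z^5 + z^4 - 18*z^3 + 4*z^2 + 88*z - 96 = (z - 2)*(z^4 + 3*z^3 - 12*z^2 - 20*z + 48) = (z - 2)*(z + 3)*(z^3 - 12*z + 16) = (z - 2)^2*(z + 3)*(z^2 + 2*z - 8) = (z - 2)^2*(z + 3)*(z + 4)*(z - 2)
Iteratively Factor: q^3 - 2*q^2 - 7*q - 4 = (q - 4)*(q^2 + 2*q + 1) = (q - 4)*(q + 1)*(q + 1)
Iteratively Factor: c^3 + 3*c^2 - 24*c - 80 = (c + 4)*(c^2 - c - 20) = (c - 5)*(c + 4)*(c + 4)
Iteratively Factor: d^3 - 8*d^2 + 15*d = (d - 3)*(d^2 - 5*d) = (d - 5)*(d - 3)*(d)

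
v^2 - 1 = (v - 1)*(v + 1)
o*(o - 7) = o^2 - 7*o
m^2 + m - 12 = (m - 3)*(m + 4)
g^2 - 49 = (g - 7)*(g + 7)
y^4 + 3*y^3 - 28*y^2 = y^2*(y - 4)*(y + 7)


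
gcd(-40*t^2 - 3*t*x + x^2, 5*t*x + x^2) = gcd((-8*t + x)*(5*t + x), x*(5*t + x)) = 5*t + x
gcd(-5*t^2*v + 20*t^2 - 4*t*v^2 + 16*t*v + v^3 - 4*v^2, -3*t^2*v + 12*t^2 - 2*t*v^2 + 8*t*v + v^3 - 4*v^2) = t*v - 4*t + v^2 - 4*v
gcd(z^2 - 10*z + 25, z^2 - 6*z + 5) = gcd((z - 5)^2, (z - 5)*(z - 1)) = z - 5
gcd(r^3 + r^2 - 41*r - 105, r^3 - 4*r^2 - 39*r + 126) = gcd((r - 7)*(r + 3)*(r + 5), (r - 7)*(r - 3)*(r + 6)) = r - 7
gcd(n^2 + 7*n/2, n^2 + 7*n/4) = n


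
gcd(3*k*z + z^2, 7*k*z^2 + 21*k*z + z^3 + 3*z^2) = z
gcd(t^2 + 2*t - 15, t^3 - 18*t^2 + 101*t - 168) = t - 3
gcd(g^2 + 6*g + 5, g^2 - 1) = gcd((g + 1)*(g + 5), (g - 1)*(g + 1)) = g + 1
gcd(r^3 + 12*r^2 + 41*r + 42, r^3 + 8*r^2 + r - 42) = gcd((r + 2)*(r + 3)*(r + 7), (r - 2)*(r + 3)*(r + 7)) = r^2 + 10*r + 21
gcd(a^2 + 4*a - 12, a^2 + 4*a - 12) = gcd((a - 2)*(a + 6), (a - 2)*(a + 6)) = a^2 + 4*a - 12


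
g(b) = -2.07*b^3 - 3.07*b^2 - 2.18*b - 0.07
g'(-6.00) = -188.90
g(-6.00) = 349.61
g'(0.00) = -2.18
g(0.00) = -0.07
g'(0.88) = -12.39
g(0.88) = -5.78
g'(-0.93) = -1.84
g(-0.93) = 0.97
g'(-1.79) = -11.09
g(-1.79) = 5.87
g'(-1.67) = -9.25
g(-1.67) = 4.65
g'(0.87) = -12.22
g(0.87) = -5.65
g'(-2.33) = -21.59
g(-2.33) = 14.53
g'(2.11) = -42.78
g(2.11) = -37.78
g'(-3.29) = -49.20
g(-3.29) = 47.59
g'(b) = -6.21*b^2 - 6.14*b - 2.18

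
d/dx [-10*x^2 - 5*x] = -20*x - 5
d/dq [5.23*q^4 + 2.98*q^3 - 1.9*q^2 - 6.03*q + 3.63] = 20.92*q^3 + 8.94*q^2 - 3.8*q - 6.03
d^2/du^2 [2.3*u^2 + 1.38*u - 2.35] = 4.60000000000000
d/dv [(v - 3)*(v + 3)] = 2*v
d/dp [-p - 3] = -1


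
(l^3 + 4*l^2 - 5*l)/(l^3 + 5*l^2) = (l - 1)/l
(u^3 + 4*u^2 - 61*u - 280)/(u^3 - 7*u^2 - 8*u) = (u^2 + 12*u + 35)/(u*(u + 1))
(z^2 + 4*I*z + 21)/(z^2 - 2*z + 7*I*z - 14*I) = (z - 3*I)/(z - 2)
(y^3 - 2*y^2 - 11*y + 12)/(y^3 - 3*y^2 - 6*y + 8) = (y + 3)/(y + 2)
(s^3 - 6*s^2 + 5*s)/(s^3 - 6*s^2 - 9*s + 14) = s*(s - 5)/(s^2 - 5*s - 14)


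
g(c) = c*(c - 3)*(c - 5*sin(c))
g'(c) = c*(1 - 5*cos(c))*(c - 3) + c*(c - 5*sin(c)) + (c - 3)*(c - 5*sin(c)) = -c*(c - 3)*(5*cos(c) - 1) + c*(c - 5*sin(c)) + (c - 3)*(c - 5*sin(c))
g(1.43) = 7.90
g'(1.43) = -0.18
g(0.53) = 2.62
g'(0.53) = 8.21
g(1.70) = 7.20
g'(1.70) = -4.94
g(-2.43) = 11.02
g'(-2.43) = 56.59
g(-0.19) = 0.46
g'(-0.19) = -4.92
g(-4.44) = -305.75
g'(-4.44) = 187.43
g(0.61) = 3.29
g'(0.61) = 8.53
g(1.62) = 7.54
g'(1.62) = -3.60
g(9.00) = 374.73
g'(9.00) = 404.10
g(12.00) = 1585.75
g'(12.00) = -39.34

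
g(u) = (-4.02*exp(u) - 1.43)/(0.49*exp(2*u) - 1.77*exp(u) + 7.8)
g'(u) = (-4.02*exp(u) - 1.43)*(-0.98*exp(2*u) + 1.77*exp(u))/(0.49*exp(2*u) - 1.77*exp(u) + 7.8)^2 - 4.02*exp(u)/(0.49*exp(2*u) - 1.77*exp(u) + 7.8) = (1.9698*exp(2*u) + 1.4014*exp(u) - 33.8871)*exp(u)/(0.2401*exp(4*u) - 1.7346*exp(3*u) + 10.7769*exp(2*u) - 27.612*exp(u) + 60.84)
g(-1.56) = -0.31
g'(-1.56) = -0.13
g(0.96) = -1.83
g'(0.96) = -1.03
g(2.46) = -0.89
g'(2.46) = 1.01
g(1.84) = -1.66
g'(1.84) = 1.29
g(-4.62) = -0.19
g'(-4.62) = -0.01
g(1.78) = -1.74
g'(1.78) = 1.23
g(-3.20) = -0.21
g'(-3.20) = -0.02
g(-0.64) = -0.51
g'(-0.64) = -0.35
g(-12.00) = -0.18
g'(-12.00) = 0.00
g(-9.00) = -0.18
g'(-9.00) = 0.00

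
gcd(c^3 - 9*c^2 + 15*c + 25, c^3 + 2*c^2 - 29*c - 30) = c^2 - 4*c - 5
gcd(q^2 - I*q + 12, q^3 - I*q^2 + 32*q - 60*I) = 1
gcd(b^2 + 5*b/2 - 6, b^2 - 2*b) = 1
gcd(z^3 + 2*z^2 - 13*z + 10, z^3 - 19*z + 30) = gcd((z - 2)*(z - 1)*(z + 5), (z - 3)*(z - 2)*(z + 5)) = z^2 + 3*z - 10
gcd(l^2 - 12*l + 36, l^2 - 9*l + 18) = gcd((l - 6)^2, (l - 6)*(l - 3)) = l - 6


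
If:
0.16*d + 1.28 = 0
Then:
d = -8.00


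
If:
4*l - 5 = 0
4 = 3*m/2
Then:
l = 5/4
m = 8/3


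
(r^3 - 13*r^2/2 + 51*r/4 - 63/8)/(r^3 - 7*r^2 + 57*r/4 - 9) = (r - 7/2)/(r - 4)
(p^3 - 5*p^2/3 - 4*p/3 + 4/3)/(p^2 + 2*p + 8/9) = 3*(3*p^3 - 5*p^2 - 4*p + 4)/(9*p^2 + 18*p + 8)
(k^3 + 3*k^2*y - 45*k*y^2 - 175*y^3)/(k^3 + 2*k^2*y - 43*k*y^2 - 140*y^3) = (k + 5*y)/(k + 4*y)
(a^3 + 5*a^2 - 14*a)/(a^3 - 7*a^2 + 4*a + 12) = a*(a + 7)/(a^2 - 5*a - 6)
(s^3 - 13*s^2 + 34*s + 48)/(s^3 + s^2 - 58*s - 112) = (s^2 - 5*s - 6)/(s^2 + 9*s + 14)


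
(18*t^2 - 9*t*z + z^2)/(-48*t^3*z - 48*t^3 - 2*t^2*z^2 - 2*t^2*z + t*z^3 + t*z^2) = (-18*t^2 + 9*t*z - z^2)/(t*(48*t^2*z + 48*t^2 + 2*t*z^2 + 2*t*z - z^3 - z^2))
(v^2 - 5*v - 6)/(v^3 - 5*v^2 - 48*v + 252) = (v + 1)/(v^2 + v - 42)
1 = 1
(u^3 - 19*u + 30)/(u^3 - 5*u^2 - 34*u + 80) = (u - 3)/(u - 8)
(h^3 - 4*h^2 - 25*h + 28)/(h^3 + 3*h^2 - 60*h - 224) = (h^2 - 8*h + 7)/(h^2 - h - 56)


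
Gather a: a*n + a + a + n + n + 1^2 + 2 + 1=a*(n + 2) + 2*n + 4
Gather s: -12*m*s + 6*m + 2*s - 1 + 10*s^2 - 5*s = 6*m + 10*s^2 + s*(-12*m - 3) - 1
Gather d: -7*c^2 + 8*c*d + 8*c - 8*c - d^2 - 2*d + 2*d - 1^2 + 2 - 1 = -7*c^2 + 8*c*d - d^2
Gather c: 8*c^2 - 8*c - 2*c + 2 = 8*c^2 - 10*c + 2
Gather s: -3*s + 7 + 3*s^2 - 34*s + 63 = 3*s^2 - 37*s + 70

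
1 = 1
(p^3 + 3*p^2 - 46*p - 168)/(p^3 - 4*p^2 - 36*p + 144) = (p^2 - 3*p - 28)/(p^2 - 10*p + 24)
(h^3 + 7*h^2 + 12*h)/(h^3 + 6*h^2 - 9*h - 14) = h*(h^2 + 7*h + 12)/(h^3 + 6*h^2 - 9*h - 14)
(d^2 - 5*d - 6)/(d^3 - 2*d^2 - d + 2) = (d - 6)/(d^2 - 3*d + 2)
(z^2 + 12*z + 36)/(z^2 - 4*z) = (z^2 + 12*z + 36)/(z*(z - 4))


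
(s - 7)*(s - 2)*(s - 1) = s^3 - 10*s^2 + 23*s - 14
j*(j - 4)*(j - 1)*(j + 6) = j^4 + j^3 - 26*j^2 + 24*j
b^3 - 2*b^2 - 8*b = b*(b - 4)*(b + 2)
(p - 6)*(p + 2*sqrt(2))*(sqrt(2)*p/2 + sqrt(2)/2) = sqrt(2)*p^3/2 - 5*sqrt(2)*p^2/2 + 2*p^2 - 10*p - 3*sqrt(2)*p - 12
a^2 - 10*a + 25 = (a - 5)^2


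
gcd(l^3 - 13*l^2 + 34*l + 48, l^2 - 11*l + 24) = l - 8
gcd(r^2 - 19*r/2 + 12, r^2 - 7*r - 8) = r - 8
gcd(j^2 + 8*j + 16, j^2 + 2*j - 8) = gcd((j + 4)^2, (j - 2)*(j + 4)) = j + 4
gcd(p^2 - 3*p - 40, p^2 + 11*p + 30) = p + 5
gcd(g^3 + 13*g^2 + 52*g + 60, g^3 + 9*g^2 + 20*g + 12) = g^2 + 8*g + 12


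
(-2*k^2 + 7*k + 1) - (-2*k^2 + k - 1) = 6*k + 2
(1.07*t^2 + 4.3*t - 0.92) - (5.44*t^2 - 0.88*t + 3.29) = -4.37*t^2 + 5.18*t - 4.21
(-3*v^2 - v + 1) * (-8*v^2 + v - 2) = 24*v^4 + 5*v^3 - 3*v^2 + 3*v - 2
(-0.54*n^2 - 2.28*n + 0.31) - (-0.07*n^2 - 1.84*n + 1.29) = -0.47*n^2 - 0.44*n - 0.98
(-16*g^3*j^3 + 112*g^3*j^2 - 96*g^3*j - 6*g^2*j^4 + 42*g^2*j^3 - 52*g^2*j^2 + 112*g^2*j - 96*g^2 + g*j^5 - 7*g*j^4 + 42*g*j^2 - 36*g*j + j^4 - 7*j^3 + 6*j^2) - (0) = -16*g^3*j^3 + 112*g^3*j^2 - 96*g^3*j - 6*g^2*j^4 + 42*g^2*j^3 - 52*g^2*j^2 + 112*g^2*j - 96*g^2 + g*j^5 - 7*g*j^4 + 42*g*j^2 - 36*g*j + j^4 - 7*j^3 + 6*j^2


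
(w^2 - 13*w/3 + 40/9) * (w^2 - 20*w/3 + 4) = w^4 - 11*w^3 + 112*w^2/3 - 1268*w/27 + 160/9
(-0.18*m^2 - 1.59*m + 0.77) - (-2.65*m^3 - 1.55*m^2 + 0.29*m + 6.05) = 2.65*m^3 + 1.37*m^2 - 1.88*m - 5.28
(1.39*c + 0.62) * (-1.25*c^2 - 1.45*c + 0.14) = -1.7375*c^3 - 2.7905*c^2 - 0.7044*c + 0.0868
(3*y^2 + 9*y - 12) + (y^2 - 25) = 4*y^2 + 9*y - 37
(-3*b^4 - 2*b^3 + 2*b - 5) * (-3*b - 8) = 9*b^5 + 30*b^4 + 16*b^3 - 6*b^2 - b + 40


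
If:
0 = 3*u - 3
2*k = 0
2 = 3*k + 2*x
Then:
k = 0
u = 1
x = 1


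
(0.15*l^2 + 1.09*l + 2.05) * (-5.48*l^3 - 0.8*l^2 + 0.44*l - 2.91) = -0.822*l^5 - 6.0932*l^4 - 12.04*l^3 - 1.5969*l^2 - 2.2699*l - 5.9655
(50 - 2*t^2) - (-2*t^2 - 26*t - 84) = 26*t + 134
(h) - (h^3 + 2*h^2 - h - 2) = -h^3 - 2*h^2 + 2*h + 2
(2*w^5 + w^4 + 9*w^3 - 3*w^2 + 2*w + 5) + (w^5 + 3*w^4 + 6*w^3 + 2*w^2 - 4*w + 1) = 3*w^5 + 4*w^4 + 15*w^3 - w^2 - 2*w + 6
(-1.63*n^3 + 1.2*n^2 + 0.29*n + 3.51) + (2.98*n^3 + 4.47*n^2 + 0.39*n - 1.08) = 1.35*n^3 + 5.67*n^2 + 0.68*n + 2.43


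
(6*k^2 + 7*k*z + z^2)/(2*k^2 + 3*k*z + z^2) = (6*k + z)/(2*k + z)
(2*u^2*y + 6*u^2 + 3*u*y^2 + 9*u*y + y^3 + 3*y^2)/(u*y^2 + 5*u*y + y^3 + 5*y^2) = (2*u*y + 6*u + y^2 + 3*y)/(y*(y + 5))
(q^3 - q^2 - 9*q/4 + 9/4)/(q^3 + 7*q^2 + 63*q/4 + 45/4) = (2*q^2 - 5*q + 3)/(2*q^2 + 11*q + 15)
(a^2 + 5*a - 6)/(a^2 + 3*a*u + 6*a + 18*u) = (a - 1)/(a + 3*u)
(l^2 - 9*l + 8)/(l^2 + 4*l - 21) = (l^2 - 9*l + 8)/(l^2 + 4*l - 21)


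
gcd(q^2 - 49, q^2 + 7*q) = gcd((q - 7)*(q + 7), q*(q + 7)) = q + 7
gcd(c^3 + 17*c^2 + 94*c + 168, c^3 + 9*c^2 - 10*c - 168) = c^2 + 13*c + 42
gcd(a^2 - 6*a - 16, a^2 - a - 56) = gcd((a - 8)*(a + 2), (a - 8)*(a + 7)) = a - 8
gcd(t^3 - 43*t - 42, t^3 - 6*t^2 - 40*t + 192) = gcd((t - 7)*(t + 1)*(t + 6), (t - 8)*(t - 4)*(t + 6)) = t + 6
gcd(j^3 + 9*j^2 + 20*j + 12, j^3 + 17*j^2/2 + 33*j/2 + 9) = j^2 + 7*j + 6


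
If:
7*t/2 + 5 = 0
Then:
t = -10/7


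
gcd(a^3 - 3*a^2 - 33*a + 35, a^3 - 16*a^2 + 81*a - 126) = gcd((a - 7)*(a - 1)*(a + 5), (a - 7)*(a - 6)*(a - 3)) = a - 7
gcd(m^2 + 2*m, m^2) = m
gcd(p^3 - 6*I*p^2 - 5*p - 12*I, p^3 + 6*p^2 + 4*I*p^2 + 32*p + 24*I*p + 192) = p - 4*I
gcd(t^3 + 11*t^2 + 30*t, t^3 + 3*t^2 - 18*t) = t^2 + 6*t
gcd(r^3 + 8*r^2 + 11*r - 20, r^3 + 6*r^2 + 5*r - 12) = r^2 + 3*r - 4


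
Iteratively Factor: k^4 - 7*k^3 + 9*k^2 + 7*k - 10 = (k - 2)*(k^3 - 5*k^2 - k + 5) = (k - 2)*(k - 1)*(k^2 - 4*k - 5) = (k - 2)*(k - 1)*(k + 1)*(k - 5)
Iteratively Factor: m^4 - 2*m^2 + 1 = (m - 1)*(m^3 + m^2 - m - 1) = (m - 1)^2*(m^2 + 2*m + 1) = (m - 1)^2*(m + 1)*(m + 1)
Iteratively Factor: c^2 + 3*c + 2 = (c + 2)*(c + 1)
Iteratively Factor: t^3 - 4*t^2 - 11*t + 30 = (t + 3)*(t^2 - 7*t + 10) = (t - 5)*(t + 3)*(t - 2)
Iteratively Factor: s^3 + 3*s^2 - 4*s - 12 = (s + 2)*(s^2 + s - 6) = (s - 2)*(s + 2)*(s + 3)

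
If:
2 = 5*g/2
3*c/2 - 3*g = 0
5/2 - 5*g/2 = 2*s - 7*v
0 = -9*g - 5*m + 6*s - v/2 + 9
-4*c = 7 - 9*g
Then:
No Solution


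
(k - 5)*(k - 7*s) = k^2 - 7*k*s - 5*k + 35*s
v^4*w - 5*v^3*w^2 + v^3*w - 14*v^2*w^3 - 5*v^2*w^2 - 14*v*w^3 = v*(v - 7*w)*(v + 2*w)*(v*w + w)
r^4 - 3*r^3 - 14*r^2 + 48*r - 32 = (r - 4)*(r - 2)*(r - 1)*(r + 4)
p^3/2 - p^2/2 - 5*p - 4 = (p/2 + 1)*(p - 4)*(p + 1)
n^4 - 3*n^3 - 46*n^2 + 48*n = n*(n - 8)*(n - 1)*(n + 6)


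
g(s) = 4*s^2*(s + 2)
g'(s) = 4*s^2 + 8*s*(s + 2) = 4*s*(3*s + 4)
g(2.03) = 66.43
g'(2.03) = 81.93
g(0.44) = 1.89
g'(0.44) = 9.36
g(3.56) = 281.86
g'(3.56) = 209.04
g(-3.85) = -109.69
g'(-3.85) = 116.27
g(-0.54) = 1.70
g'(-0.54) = -5.14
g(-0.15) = 0.17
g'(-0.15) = -2.13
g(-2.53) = -13.57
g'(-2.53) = 36.33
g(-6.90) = -933.16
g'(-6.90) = 460.92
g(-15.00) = -11700.00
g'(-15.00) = 2460.00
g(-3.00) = -36.00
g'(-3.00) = 60.00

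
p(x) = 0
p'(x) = 0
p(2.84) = 0.00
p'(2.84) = 0.00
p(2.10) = 0.00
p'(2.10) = 0.00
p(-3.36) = 0.00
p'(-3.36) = 0.00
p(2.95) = 0.00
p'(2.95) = 0.00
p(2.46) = 0.00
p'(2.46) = 0.00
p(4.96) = 0.00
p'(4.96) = 0.00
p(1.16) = 0.00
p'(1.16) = 0.00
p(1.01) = 0.00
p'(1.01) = 0.00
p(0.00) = 0.00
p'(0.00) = 0.00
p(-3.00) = 0.00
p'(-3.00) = 0.00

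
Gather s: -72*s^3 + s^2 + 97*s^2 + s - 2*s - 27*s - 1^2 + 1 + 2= -72*s^3 + 98*s^2 - 28*s + 2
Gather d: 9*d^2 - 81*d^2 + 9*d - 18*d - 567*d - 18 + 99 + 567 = -72*d^2 - 576*d + 648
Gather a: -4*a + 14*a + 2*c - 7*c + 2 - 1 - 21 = 10*a - 5*c - 20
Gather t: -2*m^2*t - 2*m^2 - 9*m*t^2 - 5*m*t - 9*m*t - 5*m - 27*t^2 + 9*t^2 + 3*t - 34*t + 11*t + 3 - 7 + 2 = -2*m^2 - 5*m + t^2*(-9*m - 18) + t*(-2*m^2 - 14*m - 20) - 2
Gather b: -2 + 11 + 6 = 15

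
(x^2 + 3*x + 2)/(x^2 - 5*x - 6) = (x + 2)/(x - 6)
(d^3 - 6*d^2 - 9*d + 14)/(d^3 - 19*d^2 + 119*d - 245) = (d^2 + d - 2)/(d^2 - 12*d + 35)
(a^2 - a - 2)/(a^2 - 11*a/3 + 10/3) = 3*(a + 1)/(3*a - 5)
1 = 1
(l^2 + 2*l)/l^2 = (l + 2)/l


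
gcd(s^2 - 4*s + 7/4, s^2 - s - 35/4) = s - 7/2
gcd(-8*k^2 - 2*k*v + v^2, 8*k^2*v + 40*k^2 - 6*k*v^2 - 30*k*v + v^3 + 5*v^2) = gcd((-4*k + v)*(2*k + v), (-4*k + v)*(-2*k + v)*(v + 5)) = -4*k + v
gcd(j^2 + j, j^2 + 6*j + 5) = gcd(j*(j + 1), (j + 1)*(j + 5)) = j + 1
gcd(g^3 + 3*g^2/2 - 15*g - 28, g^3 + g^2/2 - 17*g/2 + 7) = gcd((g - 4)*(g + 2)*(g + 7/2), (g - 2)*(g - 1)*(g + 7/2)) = g + 7/2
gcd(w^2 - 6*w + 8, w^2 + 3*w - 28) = w - 4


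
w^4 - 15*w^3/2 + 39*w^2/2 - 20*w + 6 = (w - 3)*(w - 2)^2*(w - 1/2)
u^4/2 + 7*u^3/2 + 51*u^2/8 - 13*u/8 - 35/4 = (u/2 + 1)*(u - 1)*(u + 5/2)*(u + 7/2)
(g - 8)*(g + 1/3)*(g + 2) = g^3 - 17*g^2/3 - 18*g - 16/3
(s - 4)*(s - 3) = s^2 - 7*s + 12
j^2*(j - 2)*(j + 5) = j^4 + 3*j^3 - 10*j^2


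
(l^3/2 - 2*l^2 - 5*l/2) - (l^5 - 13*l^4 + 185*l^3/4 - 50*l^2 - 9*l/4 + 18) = -l^5 + 13*l^4 - 183*l^3/4 + 48*l^2 - l/4 - 18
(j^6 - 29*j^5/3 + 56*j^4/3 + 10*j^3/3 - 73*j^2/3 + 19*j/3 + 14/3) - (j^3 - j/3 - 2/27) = j^6 - 29*j^5/3 + 56*j^4/3 + 7*j^3/3 - 73*j^2/3 + 20*j/3 + 128/27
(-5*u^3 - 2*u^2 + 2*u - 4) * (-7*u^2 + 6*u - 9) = 35*u^5 - 16*u^4 + 19*u^3 + 58*u^2 - 42*u + 36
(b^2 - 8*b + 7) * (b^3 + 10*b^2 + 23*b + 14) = b^5 + 2*b^4 - 50*b^3 - 100*b^2 + 49*b + 98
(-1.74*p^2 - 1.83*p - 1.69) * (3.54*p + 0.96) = -6.1596*p^3 - 8.1486*p^2 - 7.7394*p - 1.6224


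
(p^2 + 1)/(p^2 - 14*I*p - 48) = (p^2 + 1)/(p^2 - 14*I*p - 48)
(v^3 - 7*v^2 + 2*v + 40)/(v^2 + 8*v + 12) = (v^2 - 9*v + 20)/(v + 6)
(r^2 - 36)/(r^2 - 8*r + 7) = (r^2 - 36)/(r^2 - 8*r + 7)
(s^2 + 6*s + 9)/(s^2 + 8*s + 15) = (s + 3)/(s + 5)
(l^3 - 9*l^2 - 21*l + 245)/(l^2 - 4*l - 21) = (l^2 - 2*l - 35)/(l + 3)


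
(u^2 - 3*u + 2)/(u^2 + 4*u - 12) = (u - 1)/(u + 6)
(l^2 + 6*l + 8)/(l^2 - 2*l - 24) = (l + 2)/(l - 6)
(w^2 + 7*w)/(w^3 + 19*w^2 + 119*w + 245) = w/(w^2 + 12*w + 35)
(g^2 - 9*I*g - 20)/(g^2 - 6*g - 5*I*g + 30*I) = (g - 4*I)/(g - 6)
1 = 1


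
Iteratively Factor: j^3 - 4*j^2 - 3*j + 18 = (j - 3)*(j^2 - j - 6) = (j - 3)^2*(j + 2)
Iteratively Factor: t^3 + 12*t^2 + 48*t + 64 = (t + 4)*(t^2 + 8*t + 16) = (t + 4)^2*(t + 4)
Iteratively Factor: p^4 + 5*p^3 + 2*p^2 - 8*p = (p)*(p^3 + 5*p^2 + 2*p - 8) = p*(p + 2)*(p^2 + 3*p - 4) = p*(p - 1)*(p + 2)*(p + 4)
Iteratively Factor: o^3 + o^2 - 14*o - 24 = (o - 4)*(o^2 + 5*o + 6) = (o - 4)*(o + 2)*(o + 3)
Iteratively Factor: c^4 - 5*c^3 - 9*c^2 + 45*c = (c)*(c^3 - 5*c^2 - 9*c + 45) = c*(c - 3)*(c^2 - 2*c - 15) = c*(c - 5)*(c - 3)*(c + 3)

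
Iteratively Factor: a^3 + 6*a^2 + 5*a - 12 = (a + 3)*(a^2 + 3*a - 4) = (a - 1)*(a + 3)*(a + 4)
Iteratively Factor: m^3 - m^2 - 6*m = (m - 3)*(m^2 + 2*m) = m*(m - 3)*(m + 2)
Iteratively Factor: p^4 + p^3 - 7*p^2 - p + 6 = (p + 1)*(p^3 - 7*p + 6) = (p + 1)*(p + 3)*(p^2 - 3*p + 2) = (p - 1)*(p + 1)*(p + 3)*(p - 2)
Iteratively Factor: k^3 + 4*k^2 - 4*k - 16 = (k + 2)*(k^2 + 2*k - 8) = (k - 2)*(k + 2)*(k + 4)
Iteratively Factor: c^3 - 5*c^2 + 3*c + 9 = (c + 1)*(c^2 - 6*c + 9) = (c - 3)*(c + 1)*(c - 3)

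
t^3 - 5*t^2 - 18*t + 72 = (t - 6)*(t - 3)*(t + 4)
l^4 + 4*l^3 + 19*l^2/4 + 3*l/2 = l*(l + 1/2)*(l + 3/2)*(l + 2)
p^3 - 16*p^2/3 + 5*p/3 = p*(p - 5)*(p - 1/3)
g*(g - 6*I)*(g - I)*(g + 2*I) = g^4 - 5*I*g^3 + 8*g^2 - 12*I*g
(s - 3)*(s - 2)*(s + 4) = s^3 - s^2 - 14*s + 24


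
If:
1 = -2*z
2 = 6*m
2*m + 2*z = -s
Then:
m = 1/3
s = 1/3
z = -1/2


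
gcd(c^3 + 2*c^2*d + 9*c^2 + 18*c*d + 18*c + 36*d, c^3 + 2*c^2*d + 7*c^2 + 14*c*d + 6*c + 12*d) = c^2 + 2*c*d + 6*c + 12*d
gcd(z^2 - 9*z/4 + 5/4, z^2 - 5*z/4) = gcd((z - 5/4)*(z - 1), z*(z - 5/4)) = z - 5/4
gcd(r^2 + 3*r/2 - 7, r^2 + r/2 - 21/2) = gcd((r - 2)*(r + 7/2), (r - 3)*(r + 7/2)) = r + 7/2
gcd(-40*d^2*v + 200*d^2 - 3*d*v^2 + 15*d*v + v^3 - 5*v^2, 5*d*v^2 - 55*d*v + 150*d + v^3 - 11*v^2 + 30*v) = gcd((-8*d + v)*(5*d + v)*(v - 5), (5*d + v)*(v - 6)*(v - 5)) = 5*d*v - 25*d + v^2 - 5*v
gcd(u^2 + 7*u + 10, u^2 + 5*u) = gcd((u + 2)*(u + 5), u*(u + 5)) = u + 5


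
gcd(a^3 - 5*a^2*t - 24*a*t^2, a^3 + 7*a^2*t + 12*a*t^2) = a^2 + 3*a*t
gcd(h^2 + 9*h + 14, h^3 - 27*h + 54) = 1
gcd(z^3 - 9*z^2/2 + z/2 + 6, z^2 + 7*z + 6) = z + 1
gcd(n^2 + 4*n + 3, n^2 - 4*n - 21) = n + 3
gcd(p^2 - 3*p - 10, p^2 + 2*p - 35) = p - 5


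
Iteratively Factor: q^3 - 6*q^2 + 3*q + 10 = (q - 5)*(q^2 - q - 2) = (q - 5)*(q + 1)*(q - 2)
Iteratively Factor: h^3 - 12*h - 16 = (h - 4)*(h^2 + 4*h + 4) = (h - 4)*(h + 2)*(h + 2)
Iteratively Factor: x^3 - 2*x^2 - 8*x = (x - 4)*(x^2 + 2*x) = x*(x - 4)*(x + 2)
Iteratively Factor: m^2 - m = (m)*(m - 1)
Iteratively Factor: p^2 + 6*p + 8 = (p + 4)*(p + 2)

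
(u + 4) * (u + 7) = u^2 + 11*u + 28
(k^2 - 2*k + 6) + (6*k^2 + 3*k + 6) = 7*k^2 + k + 12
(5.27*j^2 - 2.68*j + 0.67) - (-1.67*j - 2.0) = 5.27*j^2 - 1.01*j + 2.67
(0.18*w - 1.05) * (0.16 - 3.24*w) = -0.5832*w^2 + 3.4308*w - 0.168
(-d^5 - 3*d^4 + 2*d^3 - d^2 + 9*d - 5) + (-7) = -d^5 - 3*d^4 + 2*d^3 - d^2 + 9*d - 12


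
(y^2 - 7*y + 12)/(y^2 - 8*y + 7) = (y^2 - 7*y + 12)/(y^2 - 8*y + 7)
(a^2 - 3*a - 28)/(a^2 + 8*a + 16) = (a - 7)/(a + 4)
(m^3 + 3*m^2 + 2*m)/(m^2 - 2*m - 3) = m*(m + 2)/(m - 3)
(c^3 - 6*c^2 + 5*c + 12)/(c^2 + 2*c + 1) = (c^2 - 7*c + 12)/(c + 1)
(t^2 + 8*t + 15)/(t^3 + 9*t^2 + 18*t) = (t + 5)/(t*(t + 6))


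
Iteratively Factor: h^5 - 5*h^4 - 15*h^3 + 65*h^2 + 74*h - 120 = (h - 4)*(h^4 - h^3 - 19*h^2 - 11*h + 30) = (h - 4)*(h - 1)*(h^3 - 19*h - 30) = (h - 5)*(h - 4)*(h - 1)*(h^2 + 5*h + 6) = (h - 5)*(h - 4)*(h - 1)*(h + 2)*(h + 3)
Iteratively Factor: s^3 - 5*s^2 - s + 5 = (s - 1)*(s^2 - 4*s - 5) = (s - 5)*(s - 1)*(s + 1)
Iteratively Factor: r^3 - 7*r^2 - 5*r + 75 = (r - 5)*(r^2 - 2*r - 15) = (r - 5)*(r + 3)*(r - 5)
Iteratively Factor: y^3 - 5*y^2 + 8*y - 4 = (y - 1)*(y^2 - 4*y + 4) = (y - 2)*(y - 1)*(y - 2)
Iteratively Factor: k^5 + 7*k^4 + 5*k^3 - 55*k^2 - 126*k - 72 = (k + 1)*(k^4 + 6*k^3 - k^2 - 54*k - 72) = (k - 3)*(k + 1)*(k^3 + 9*k^2 + 26*k + 24) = (k - 3)*(k + 1)*(k + 4)*(k^2 + 5*k + 6) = (k - 3)*(k + 1)*(k + 3)*(k + 4)*(k + 2)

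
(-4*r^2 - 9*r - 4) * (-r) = 4*r^3 + 9*r^2 + 4*r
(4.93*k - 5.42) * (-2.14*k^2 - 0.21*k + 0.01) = -10.5502*k^3 + 10.5635*k^2 + 1.1875*k - 0.0542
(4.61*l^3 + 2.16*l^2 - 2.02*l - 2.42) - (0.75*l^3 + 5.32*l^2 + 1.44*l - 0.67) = 3.86*l^3 - 3.16*l^2 - 3.46*l - 1.75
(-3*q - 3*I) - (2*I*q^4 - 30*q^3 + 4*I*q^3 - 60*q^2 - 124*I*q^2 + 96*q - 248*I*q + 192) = -2*I*q^4 + 30*q^3 - 4*I*q^3 + 60*q^2 + 124*I*q^2 - 99*q + 248*I*q - 192 - 3*I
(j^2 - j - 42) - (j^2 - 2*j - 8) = j - 34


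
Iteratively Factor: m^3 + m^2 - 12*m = (m + 4)*(m^2 - 3*m) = m*(m + 4)*(m - 3)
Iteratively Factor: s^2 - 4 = (s - 2)*(s + 2)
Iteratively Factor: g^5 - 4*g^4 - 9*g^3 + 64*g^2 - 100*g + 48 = (g + 4)*(g^4 - 8*g^3 + 23*g^2 - 28*g + 12) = (g - 2)*(g + 4)*(g^3 - 6*g^2 + 11*g - 6) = (g - 2)*(g - 1)*(g + 4)*(g^2 - 5*g + 6) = (g - 3)*(g - 2)*(g - 1)*(g + 4)*(g - 2)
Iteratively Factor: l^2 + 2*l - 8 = (l + 4)*(l - 2)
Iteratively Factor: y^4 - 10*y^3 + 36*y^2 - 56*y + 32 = (y - 2)*(y^3 - 8*y^2 + 20*y - 16) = (y - 2)^2*(y^2 - 6*y + 8) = (y - 4)*(y - 2)^2*(y - 2)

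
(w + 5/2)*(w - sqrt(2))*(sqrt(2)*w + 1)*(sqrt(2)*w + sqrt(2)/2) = 2*w^4 - sqrt(2)*w^3 + 6*w^3 - 3*sqrt(2)*w^2 + w^2/2 - 6*w - 5*sqrt(2)*w/4 - 5/2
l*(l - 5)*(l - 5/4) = l^3 - 25*l^2/4 + 25*l/4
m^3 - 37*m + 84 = (m - 4)*(m - 3)*(m + 7)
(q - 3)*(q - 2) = q^2 - 5*q + 6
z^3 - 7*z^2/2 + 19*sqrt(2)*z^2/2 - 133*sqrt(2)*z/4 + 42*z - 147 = (z - 7/2)*(z + 7*sqrt(2)/2)*(z + 6*sqrt(2))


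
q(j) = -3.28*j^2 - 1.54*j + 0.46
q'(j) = -6.56*j - 1.54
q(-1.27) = -2.87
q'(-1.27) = 6.79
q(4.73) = -80.21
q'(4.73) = -32.57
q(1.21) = -6.21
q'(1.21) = -9.48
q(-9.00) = -251.36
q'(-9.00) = 57.50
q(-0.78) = -0.33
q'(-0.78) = 3.58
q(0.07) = 0.34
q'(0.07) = -2.00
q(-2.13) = -11.14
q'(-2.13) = 12.43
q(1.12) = -5.38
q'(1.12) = -8.89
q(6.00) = -126.86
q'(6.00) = -40.90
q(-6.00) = -108.38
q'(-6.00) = 37.82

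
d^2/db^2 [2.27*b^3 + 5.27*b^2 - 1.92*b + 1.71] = 13.62*b + 10.54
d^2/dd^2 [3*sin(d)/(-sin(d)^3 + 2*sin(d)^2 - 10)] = 6*(2*sin(d)^6 - 3*sin(d)^5 - sin(d)^4 - 59*sin(d)^3 + 56*sin(d)^2 + 60*sin(d) - 10)*sin(d)/(sin(d)^3 - 2*sin(d)^2 + 10)^3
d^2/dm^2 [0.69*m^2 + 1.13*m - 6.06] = 1.38000000000000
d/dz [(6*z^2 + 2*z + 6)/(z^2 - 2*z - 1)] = 2*(-7*z^2 - 12*z + 5)/(z^4 - 4*z^3 + 2*z^2 + 4*z + 1)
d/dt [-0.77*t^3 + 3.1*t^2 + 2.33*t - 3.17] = -2.31*t^2 + 6.2*t + 2.33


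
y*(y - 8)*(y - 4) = y^3 - 12*y^2 + 32*y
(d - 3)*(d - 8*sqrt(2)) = d^2 - 8*sqrt(2)*d - 3*d + 24*sqrt(2)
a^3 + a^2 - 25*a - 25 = (a - 5)*(a + 1)*(a + 5)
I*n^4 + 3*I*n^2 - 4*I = (n - 1)*(n - 2*I)*(n + 2*I)*(I*n + I)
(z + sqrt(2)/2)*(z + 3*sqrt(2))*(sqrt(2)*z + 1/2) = sqrt(2)*z^3 + 15*z^2/2 + 19*sqrt(2)*z/4 + 3/2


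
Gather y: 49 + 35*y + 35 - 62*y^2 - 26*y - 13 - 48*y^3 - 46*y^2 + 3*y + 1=-48*y^3 - 108*y^2 + 12*y + 72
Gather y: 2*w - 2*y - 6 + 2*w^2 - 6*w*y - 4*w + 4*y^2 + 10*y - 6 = 2*w^2 - 2*w + 4*y^2 + y*(8 - 6*w) - 12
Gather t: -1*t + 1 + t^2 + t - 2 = t^2 - 1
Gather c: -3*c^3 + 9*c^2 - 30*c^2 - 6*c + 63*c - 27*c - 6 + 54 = -3*c^3 - 21*c^2 + 30*c + 48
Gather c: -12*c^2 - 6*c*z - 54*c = -12*c^2 + c*(-6*z - 54)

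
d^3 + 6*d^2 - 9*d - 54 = (d - 3)*(d + 3)*(d + 6)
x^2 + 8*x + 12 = (x + 2)*(x + 6)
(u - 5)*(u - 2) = u^2 - 7*u + 10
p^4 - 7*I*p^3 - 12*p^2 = p^2*(p - 4*I)*(p - 3*I)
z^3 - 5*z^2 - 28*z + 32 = (z - 8)*(z - 1)*(z + 4)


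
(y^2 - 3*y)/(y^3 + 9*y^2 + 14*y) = (y - 3)/(y^2 + 9*y + 14)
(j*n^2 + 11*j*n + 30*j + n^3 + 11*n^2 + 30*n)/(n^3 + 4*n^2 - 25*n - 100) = (j*n + 6*j + n^2 + 6*n)/(n^2 - n - 20)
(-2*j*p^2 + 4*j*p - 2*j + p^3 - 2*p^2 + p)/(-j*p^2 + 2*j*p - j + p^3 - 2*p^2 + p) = (-2*j + p)/(-j + p)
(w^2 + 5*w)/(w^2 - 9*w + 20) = w*(w + 5)/(w^2 - 9*w + 20)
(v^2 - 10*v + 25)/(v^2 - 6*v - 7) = (-v^2 + 10*v - 25)/(-v^2 + 6*v + 7)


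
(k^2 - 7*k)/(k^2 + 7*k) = (k - 7)/(k + 7)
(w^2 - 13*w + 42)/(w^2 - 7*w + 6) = (w - 7)/(w - 1)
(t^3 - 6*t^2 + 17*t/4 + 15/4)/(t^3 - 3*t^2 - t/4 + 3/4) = (2*t^2 - 13*t + 15)/(2*t^2 - 7*t + 3)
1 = 1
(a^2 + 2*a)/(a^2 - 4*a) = (a + 2)/(a - 4)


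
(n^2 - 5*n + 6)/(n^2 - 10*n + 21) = (n - 2)/(n - 7)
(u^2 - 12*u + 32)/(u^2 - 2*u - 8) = (u - 8)/(u + 2)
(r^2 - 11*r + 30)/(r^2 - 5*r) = (r - 6)/r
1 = 1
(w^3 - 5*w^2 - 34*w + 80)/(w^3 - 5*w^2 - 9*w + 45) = (w^3 - 5*w^2 - 34*w + 80)/(w^3 - 5*w^2 - 9*w + 45)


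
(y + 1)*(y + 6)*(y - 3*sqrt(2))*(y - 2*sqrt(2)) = y^4 - 5*sqrt(2)*y^3 + 7*y^3 - 35*sqrt(2)*y^2 + 18*y^2 - 30*sqrt(2)*y + 84*y + 72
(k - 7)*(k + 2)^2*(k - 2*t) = k^4 - 2*k^3*t - 3*k^3 + 6*k^2*t - 24*k^2 + 48*k*t - 28*k + 56*t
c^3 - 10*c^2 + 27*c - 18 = (c - 6)*(c - 3)*(c - 1)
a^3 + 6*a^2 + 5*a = a*(a + 1)*(a + 5)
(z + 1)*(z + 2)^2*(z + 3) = z^4 + 8*z^3 + 23*z^2 + 28*z + 12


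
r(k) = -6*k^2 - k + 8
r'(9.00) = -109.00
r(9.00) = -487.00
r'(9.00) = -109.00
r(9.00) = -487.00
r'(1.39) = -17.68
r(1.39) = -4.98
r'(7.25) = -88.00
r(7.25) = -314.62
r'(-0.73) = 7.76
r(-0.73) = 5.53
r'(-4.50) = 53.00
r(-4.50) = -109.00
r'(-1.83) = 20.96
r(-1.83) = -10.26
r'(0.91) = -11.92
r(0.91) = 2.12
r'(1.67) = -21.04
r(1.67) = -10.40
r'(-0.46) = 4.52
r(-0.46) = 7.19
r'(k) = -12*k - 1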